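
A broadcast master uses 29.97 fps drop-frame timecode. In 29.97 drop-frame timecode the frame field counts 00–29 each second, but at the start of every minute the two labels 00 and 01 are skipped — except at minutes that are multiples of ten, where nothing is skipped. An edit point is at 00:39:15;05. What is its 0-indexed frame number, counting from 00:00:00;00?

70583

Complete 10-minute blocks: 3, each 17982 frames → 53946.
Remaining 9 whole minutes in the current block: 1800 + 8 × 1798 = 16184 frames.
Within the current minute: 15 × 30 + 5 − 2 = 453 (labels ;00/;01 skipped at this minute). Total = 53946 + 16184 + 453 = 70583.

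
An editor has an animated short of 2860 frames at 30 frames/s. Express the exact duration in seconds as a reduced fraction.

286/3 seconds

Running time = 2860 ÷ (30) = 2860 × 1/30 = 286/3 s.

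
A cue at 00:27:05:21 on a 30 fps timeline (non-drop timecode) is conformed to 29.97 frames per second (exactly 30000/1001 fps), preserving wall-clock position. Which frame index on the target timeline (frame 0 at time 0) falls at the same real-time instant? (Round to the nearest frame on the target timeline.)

Source frame index: (0×3600 + 27×60 + 5) × 30 + 21 = 48771.
Real time: 48771 / (30) = 16257/10 s.
Target frame: (16257/10) × (30000/1001) = 48771000/1001 ≈ 48722.278 → 48722.

frame 48722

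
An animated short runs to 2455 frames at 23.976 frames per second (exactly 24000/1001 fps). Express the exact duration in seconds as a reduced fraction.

Running time = 2455 ÷ (24000/1001) = 2455 × 1001/24000 = 491491/4800 s.

491491/4800 seconds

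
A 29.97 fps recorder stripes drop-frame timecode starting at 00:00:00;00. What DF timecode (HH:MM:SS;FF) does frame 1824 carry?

00:01:00;26

Each 10-minute DF block holds 10 × 60 × 30 − 9 × 2 = 17982 frames. 1824 ÷ 17982 → 0 full blocks, remainder 1824.
Within the partial block the first minute is 1800 frames and each further minute 1798, so 1 further minute boundary passed. Total skipped labels = 18 × 0 + 2 × 1 = 2.
Non-drop label index = 1824 + 2 = 1826; at 30 labels/s that is 00:01:00:26, i.e. DF 00:01:00;26.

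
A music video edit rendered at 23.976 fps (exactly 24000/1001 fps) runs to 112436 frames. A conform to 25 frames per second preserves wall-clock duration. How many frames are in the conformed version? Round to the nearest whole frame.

117238 frames

Frames at target rate = 112436 × (25) / (24000/1001) = 28137109/240 ≈ 117237.954.
Nearest whole frame: 117238.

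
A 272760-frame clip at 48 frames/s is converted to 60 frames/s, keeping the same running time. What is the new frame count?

340950 frames

Frames at target rate = 272760 × (60) / (48) = 340950.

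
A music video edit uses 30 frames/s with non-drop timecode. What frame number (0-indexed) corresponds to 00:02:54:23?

5243

Total seconds to the label: (0 × 3600 + 2 × 60 + 54) = 174.
Frame index = 174 × 30 + 23 = 5243.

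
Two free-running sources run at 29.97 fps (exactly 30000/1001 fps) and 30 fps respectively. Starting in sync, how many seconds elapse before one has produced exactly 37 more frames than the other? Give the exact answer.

The gap grows by |30 − 30000/1001| = 30/1001 frames per second.
Time for a 37-frame gap: 37 ÷ (30/1001) = 37037/30 s.

37037/30 seconds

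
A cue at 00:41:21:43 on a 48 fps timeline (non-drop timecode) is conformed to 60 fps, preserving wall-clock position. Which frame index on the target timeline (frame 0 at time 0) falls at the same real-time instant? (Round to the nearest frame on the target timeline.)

Source frame index: (0×3600 + 41×60 + 21) × 48 + 43 = 119131.
Real time: 119131 / (48) = 119131/48 s.
Target frame: (119131/48) × (60) = 595655/4 ≈ 148913.750 → 148914.

frame 148914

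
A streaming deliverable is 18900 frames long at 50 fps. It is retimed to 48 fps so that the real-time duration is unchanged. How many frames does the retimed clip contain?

18144 frames

Target frames = source frames × (target rate / source rate) = 18900 × (48)/(50) = 18900 × 24/25 = 18144.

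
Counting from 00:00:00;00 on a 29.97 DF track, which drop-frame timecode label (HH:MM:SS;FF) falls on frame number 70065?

Ten DF minutes hold 17982 frames, so frame 70065 lies in block 3 (frames 53946–71927) with 16119 frames into that block.
The block's first minute is 1800 frames and the rest 1798 each; 16119 frames reaches minute 8, so 3 × 18 + 8 × 2 = 70 labels have been skipped so far.
Adding those back, label number 70065 + 70 = 70135 at 30 labels/s is 2337 s + 25 f = 0 h 38 min 57 s frame 25, i.e. 00:38:57;25.

00:38:57;25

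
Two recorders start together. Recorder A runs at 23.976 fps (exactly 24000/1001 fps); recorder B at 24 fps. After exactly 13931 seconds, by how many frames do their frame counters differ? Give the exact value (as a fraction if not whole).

334344/1001 frames

A emits 24000/1001 × 13931 = 334344000/1001 frames; B emits 24 × 13931 = 334344.
Difference = 334344/1001 frames (≈ 334.0100); B is ahead of A.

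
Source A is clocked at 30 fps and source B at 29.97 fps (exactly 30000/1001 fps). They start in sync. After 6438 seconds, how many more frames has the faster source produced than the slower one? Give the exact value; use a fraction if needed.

A emits 30 × 6438 = 193140 frames; B emits 30000/1001 × 6438 = 193140000/1001.
Difference = 193140/1001 frames (≈ 192.9471); B is behind A.

193140/1001 frames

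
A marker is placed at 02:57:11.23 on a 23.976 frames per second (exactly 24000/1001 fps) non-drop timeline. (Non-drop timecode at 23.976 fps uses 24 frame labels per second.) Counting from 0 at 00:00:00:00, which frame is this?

Total seconds to the label: (2 × 3600 + 57 × 60 + 11) = 10631.
Frame index = 10631 × 24 + 23 = 255167.

frame 255167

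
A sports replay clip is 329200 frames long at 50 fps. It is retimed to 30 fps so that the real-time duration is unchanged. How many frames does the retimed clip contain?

Target frames = source frames × (target rate / source rate) = 329200 × (30)/(50) = 329200 × 3/5 = 197520.

197520 frames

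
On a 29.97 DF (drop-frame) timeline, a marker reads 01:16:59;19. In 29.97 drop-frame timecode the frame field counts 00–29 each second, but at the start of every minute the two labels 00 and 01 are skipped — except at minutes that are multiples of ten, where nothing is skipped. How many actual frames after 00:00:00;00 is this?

Complete 10-minute blocks: 7, each 17982 frames → 125874.
Remaining 6 whole minutes in the current block: 1800 + 5 × 1798 = 10790 frames.
Within the current minute: 59 × 30 + 19 − 2 = 1787 (labels ;00/;01 skipped at this minute). Total = 125874 + 10790 + 1787 = 138451.

138451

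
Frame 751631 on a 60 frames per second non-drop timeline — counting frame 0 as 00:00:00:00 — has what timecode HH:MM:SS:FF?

03:28:47:11

751631 ÷ 60 = 12527 full seconds, remainder 11 frames.
12527 s = 3 h 28 min 47 s.
Timecode: 03:28:47:11.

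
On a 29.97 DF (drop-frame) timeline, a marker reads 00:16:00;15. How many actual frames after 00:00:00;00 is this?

28785

Complete 10-minute blocks: 1, each 17982 frames → 17982.
Remaining 6 whole minutes in the current block: 1800 + 5 × 1798 = 10790 frames.
Within the current minute: 0 × 30 + 15 − 2 = 13 (labels ;00/;01 skipped at this minute). Total = 17982 + 10790 + 13 = 28785.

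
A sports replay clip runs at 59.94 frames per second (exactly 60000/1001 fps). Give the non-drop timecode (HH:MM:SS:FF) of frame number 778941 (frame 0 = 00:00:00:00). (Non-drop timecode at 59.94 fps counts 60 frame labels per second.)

03:36:22:21

778941 ÷ 60 = 12982 full seconds, remainder 21 frames.
12982 s = 3 h 36 min 22 s.
Timecode: 03:36:22:21.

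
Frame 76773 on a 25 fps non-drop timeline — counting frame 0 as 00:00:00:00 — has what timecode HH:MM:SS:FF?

76773 ÷ 25 = 3070 full seconds, remainder 23 frames.
3070 s = 0 h 51 min 10 s.
Timecode: 00:51:10:23.

00:51:10:23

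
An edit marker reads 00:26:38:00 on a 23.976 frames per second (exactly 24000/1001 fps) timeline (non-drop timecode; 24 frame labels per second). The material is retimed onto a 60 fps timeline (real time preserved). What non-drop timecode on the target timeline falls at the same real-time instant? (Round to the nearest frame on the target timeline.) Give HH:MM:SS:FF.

Source frame index: (0×3600 + 26×60 + 38) × 24 + 0 = 38352.
Real time: 38352 / (24000/1001) = 799799/500 s.
Target frame: (799799/500) × (60) = 2399397/25 ≈ 95975.880 → 95976.
At 60 labels/s: frame 95976 → 00:26:39:36.

00:26:39:36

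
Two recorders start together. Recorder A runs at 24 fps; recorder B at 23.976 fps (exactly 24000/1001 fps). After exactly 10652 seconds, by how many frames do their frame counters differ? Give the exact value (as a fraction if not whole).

A emits 24 × 10652 = 255648 frames; B emits 24000/1001 × 10652 = 255648000/1001.
Difference = 255648/1001 frames (≈ 255.3926); B is behind A.

255648/1001 frames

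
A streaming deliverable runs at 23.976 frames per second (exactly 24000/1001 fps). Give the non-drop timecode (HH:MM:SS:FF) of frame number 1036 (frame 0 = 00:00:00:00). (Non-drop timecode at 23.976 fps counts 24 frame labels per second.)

1036 ÷ 24 = 43 full seconds, remainder 4 frames.
43 s = 0 h 0 min 43 s.
Timecode: 00:00:43:04.

00:00:43:04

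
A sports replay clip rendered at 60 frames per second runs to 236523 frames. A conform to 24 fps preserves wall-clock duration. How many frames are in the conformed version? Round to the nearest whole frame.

Frames at target rate = 236523 × (24) / (60) = 473046/5 ≈ 94609.200.
Nearest whole frame: 94609.

94609 frames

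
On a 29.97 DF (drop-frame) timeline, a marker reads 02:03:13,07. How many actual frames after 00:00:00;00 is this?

Complete 10-minute blocks: 12, each 17982 frames → 215784.
Remaining 3 whole minutes in the current block: 1800 + 2 × 1798 = 5396 frames.
Within the current minute: 13 × 30 + 7 − 2 = 395 (labels ;00/;01 skipped at this minute). Total = 215784 + 5396 + 395 = 221575.

221575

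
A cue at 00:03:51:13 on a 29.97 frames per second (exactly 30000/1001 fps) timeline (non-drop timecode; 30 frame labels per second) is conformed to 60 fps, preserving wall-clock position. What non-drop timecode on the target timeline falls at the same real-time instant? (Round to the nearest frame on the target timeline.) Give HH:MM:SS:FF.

00:03:51:40

Source frame index: (0×3600 + 3×60 + 51) × 30 + 13 = 6943.
Real time: 6943 / (30000/1001) = 6949943/30000 s.
Target frame: (6949943/30000) × (60) = 6949943/500 ≈ 13899.886 → 13900.
At 60 labels/s: frame 13900 → 00:03:51:40.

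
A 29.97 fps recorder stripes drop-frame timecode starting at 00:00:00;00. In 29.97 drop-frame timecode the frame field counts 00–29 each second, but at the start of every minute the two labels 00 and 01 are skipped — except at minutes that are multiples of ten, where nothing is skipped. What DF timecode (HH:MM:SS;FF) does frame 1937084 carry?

17:57:14;04

Each 10-minute DF block holds 10 × 60 × 30 − 9 × 2 = 17982 frames. 1937084 ÷ 17982 → 107 full blocks, remainder 13010.
Within the partial block the first minute is 1800 frames and each further minute 1798, so 7 further minute boundaries passed. Total skipped labels = 18 × 107 + 2 × 7 = 1940.
Non-drop label index = 1937084 + 1940 = 1939024; at 30 labels/s that is 17:57:14:04, i.e. DF 17:57:14;04.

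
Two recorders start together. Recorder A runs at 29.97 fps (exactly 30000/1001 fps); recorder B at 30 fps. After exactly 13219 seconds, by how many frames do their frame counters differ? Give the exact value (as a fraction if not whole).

396570/1001 frames

A emits 30000/1001 × 13219 = 396570000/1001 frames; B emits 30 × 13219 = 396570.
Difference = 396570/1001 frames (≈ 396.1738); B is ahead of A.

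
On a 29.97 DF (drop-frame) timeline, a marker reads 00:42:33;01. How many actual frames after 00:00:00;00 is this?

As if non-drop at 30 labels/s: (0 × 3600 + 42 × 60 + 33) × 30 + 1 = 76591.
Minute boundaries passed: 42; those not divisible by 10: 42 − 4 = 38; dropped labels = 2 × 38 = 76.
Actual frame index = 76591 − 76 = 76515.

76515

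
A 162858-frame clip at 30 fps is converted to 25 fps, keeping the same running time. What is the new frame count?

Target frames = source frames × (target rate / source rate) = 162858 × (25)/(30) = 162858 × 5/6 = 135715.

135715 frames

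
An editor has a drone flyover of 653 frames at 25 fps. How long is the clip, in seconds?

Running time = 653 / (25) = 26.12 s.

26.12 seconds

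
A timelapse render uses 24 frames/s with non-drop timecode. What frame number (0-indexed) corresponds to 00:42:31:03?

Total seconds to the label: (0 × 3600 + 42 × 60 + 31) = 2551.
Frame index = 2551 × 24 + 3 = 61227.

61227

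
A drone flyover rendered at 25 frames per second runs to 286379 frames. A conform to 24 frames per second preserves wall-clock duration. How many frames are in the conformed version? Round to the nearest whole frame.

274924 frames

Frames at target rate = 286379 × (24) / (25) = 6873096/25 ≈ 274923.840.
Nearest whole frame: 274924.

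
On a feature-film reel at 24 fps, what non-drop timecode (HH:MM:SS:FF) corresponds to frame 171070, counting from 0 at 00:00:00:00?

01:58:47:22

171070 ÷ 24 = 7127 full seconds, remainder 22 frames.
7127 s = 1 h 58 min 47 s.
Timecode: 01:58:47:22.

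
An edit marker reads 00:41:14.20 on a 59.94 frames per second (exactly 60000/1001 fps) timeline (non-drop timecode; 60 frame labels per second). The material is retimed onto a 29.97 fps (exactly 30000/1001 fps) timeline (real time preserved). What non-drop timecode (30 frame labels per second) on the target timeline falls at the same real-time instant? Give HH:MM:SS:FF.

00:41:14:10

Source frame index: (0×3600 + 41×60 + 14) × 60 + 20 = 148460.
Real time: 148460 / (60000/1001) = 7430423/3000 s.
Target frame: (7430423/3000) × (30000/1001) = 74230.
At 30 labels/s: frame 74230 → 00:41:14:10.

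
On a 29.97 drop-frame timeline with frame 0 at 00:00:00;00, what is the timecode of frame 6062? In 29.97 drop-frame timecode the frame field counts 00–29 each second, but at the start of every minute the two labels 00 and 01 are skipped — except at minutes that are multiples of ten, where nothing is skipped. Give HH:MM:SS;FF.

00:03:22;08

Each 10-minute DF block holds 10 × 60 × 30 − 9 × 2 = 17982 frames. 6062 ÷ 17982 → 0 full blocks, remainder 6062.
Within the partial block the first minute is 1800 frames and each further minute 1798, so 3 further minute boundaries passed. Total skipped labels = 18 × 0 + 2 × 3 = 6.
Non-drop label index = 6062 + 6 = 6068; at 30 labels/s that is 00:03:22:08, i.e. DF 00:03:22;08.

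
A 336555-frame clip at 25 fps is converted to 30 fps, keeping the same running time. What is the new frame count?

403866 frames

Target frames = source frames × (target rate / source rate) = 336555 × (30)/(25) = 336555 × 6/5 = 403866.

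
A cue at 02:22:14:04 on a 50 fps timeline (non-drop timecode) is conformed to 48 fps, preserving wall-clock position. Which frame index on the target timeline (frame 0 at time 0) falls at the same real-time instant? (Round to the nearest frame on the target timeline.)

frame 409636

Source frame index: (2×3600 + 22×60 + 14) × 50 + 4 = 426704.
Real time: 426704 / (50) = 213352/25 s.
Target frame: (213352/25) × (48) = 10240896/25 ≈ 409635.840 → 409636.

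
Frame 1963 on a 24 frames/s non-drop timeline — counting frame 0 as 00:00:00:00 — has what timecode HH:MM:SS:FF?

00:01:21:19

1963 ÷ 24 = 81 full seconds, remainder 19 frames.
81 s = 0 h 1 min 21 s.
Timecode: 00:01:21:19.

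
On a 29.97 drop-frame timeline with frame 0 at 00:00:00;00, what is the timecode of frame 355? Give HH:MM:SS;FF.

00:00:11;25

Ten DF minutes hold 17982 frames, so frame 355 lies in block 0 (frames 0–17981) with 355 frames into that block.
The block's first minute is 1800 frames and the rest 1798 each; 355 frames reaches minute 0, so 0 × 18 + 0 × 2 = 0 labels have been skipped so far.
Adding those back, label number 355 + 0 = 355 at 30 labels/s is 11 s + 25 f = 0 h 0 min 11 s frame 25, i.e. 00:00:11;25.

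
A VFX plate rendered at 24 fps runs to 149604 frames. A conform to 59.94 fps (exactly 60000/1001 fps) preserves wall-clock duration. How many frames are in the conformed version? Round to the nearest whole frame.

Frames at target rate = 149604 × (60000/1001) / (24) = 4110000/11 ≈ 373636.364.
Nearest whole frame: 373636.

373636 frames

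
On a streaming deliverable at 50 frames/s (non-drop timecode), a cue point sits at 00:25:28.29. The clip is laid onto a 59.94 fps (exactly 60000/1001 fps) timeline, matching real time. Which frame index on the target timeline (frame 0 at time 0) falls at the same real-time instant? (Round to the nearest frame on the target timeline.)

Source frame index: (0×3600 + 25×60 + 28) × 50 + 29 = 76429.
Real time: 76429 / (50) = 76429/50 s.
Target frame: (76429/50) × (60000/1001) = 91714800/1001 ≈ 91623.177 → 91623.

frame 91623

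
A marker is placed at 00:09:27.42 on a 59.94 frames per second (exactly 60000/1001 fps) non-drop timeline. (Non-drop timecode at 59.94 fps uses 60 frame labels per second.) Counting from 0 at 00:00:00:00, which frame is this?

frame 34062

Total seconds to the label: (0 × 3600 + 9 × 60 + 27) = 567.
Frame index = 567 × 60 + 42 = 34062.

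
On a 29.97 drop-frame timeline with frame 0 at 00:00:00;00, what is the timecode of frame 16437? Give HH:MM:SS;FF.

00:09:08;15

Each 10-minute DF block holds 10 × 60 × 30 − 9 × 2 = 17982 frames. 16437 ÷ 17982 → 0 full blocks, remainder 16437.
Within the partial block the first minute is 1800 frames and each further minute 1798, so 9 further minute boundaries passed. Total skipped labels = 18 × 0 + 2 × 9 = 18.
Non-drop label index = 16437 + 18 = 16455; at 30 labels/s that is 00:09:08:15, i.e. DF 00:09:08;15.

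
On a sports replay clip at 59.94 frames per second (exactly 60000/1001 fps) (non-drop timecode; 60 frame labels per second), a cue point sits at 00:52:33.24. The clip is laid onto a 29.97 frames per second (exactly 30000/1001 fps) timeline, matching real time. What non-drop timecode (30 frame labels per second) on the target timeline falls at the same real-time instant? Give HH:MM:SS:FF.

Source frame index: (0×3600 + 52×60 + 33) × 60 + 24 = 189204.
Real time: 189204 / (60000/1001) = 15782767/5000 s.
Target frame: (15782767/5000) × (30000/1001) = 94602.
At 30 labels/s: frame 94602 → 00:52:33:12.

00:52:33:12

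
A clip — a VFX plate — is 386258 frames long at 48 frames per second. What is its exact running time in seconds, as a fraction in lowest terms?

193129/24 seconds

Running time = 386258 ÷ (48) = 386258 × 1/48 = 193129/24 s.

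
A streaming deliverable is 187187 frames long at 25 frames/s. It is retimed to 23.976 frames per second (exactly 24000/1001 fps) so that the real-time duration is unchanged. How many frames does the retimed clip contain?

179520 frames

Target frames = source frames × (target rate / source rate) = 187187 × (24000/1001)/(25) = 187187 × 960/1001 = 179520.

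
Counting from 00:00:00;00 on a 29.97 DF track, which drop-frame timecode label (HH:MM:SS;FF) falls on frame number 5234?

Each 10-minute DF block holds 10 × 60 × 30 − 9 × 2 = 17982 frames. 5234 ÷ 17982 → 0 full blocks, remainder 5234.
Within the partial block the first minute is 1800 frames and each further minute 1798, so 2 further minute boundaries passed. Total skipped labels = 18 × 0 + 2 × 2 = 4.
Non-drop label index = 5234 + 4 = 5238; at 30 labels/s that is 00:02:54:18, i.e. DF 00:02:54;18.

00:02:54;18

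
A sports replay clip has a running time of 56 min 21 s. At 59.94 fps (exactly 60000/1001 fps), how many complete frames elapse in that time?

56 min 21 s = 3381 s.
Frames = 3381 × 60000/1001 = 28980000/143 ≈ 202657.3427.
Complete frames: 202657.

202657 frames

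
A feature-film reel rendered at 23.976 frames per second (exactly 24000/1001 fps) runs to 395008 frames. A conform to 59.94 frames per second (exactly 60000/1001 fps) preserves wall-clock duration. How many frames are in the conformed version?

Frames at target rate = 395008 × (60000/1001) / (24000/1001) = 987520.

987520 frames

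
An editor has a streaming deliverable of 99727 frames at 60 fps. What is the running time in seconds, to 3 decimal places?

1662.117 seconds

Running time = 99727 × 1/60 = 99727/60 s ≈ 1662.117 s.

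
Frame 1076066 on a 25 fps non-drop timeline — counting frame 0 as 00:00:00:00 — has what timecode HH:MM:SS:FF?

1076066 ÷ 25 = 43042 full seconds, remainder 16 frames.
43042 s = 11 h 57 min 22 s.
Timecode: 11:57:22:16.

11:57:22:16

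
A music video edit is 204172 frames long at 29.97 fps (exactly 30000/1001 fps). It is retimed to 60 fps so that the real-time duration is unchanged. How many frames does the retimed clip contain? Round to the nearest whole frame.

408752 frames

Frames at target rate = 204172 × (60) / (30000/1001) = 51094043/125 ≈ 408752.344.
Nearest whole frame: 408752.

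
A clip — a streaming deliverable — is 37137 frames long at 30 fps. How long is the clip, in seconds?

1237.9 seconds

Running time = 37137 / (30) = 1237.9 s.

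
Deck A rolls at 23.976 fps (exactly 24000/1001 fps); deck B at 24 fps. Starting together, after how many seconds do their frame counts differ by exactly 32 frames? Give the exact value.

The gap grows by |24 − 24000/1001| = 24/1001 frames per second.
Time for a 32-frame gap: 32 ÷ (24/1001) = 4004/3 s.

4004/3 seconds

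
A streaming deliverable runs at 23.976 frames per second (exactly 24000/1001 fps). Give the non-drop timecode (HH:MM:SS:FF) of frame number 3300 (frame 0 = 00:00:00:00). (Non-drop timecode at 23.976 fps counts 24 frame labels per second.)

3300 ÷ 24 = 137 full seconds, remainder 12 frames.
137 s = 0 h 2 min 17 s.
Timecode: 00:02:17:12.

00:02:17:12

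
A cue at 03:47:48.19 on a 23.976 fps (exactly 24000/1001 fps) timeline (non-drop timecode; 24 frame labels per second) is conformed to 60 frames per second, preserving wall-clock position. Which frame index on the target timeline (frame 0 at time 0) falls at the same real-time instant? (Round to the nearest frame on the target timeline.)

Source frame index: (3×3600 + 47×60 + 48) × 24 + 19 = 328051.
Real time: 328051 / (24000/1001) = 328379051/24000 s.
Target frame: (328379051/24000) × (60) = 328379051/400 ≈ 820947.627 → 820948.

frame 820948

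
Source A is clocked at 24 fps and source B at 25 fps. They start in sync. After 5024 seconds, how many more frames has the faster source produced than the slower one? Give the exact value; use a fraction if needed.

5024 frames

A emits 24 × 5024 = 120576 frames; B emits 25 × 5024 = 125600.
Difference = 5024 frames; B is ahead of A.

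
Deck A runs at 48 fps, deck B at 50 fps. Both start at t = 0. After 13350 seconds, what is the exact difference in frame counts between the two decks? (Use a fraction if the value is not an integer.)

26700 frames

A emits 48 × 13350 = 640800 frames; B emits 50 × 13350 = 667500.
Difference = 26700 frames; B is ahead of A.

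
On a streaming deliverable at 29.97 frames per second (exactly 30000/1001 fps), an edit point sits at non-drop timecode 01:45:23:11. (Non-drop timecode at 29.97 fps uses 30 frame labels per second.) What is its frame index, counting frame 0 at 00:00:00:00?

189701

Total seconds to the label: (1 × 3600 + 45 × 60 + 23) = 6323.
Frame index = 6323 × 30 + 11 = 189701.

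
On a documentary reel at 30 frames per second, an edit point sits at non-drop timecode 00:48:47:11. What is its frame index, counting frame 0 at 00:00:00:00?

frame 87821

Total seconds to the label: (0 × 3600 + 48 × 60 + 47) = 2927.
Frame index = 2927 × 30 + 11 = 87821.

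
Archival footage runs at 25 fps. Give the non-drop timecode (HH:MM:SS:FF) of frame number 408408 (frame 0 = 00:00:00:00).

04:32:16:08

408408 ÷ 25 = 16336 full seconds, remainder 8 frames.
16336 s = 4 h 32 min 16 s.
Timecode: 04:32:16:08.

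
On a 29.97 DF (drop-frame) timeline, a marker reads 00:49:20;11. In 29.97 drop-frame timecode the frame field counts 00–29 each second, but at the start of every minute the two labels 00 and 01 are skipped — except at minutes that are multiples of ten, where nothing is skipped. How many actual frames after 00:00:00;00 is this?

88721

As if non-drop at 30 labels/s: (0 × 3600 + 49 × 60 + 20) × 30 + 11 = 88811.
Minute boundaries passed: 49; those not divisible by 10: 49 − 4 = 45; dropped labels = 2 × 45 = 90.
Actual frame index = 88811 − 90 = 88721.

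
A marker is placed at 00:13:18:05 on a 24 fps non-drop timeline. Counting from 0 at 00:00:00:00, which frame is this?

Total seconds to the label: (0 × 3600 + 13 × 60 + 18) = 798.
Frame index = 798 × 24 + 5 = 19157.

19157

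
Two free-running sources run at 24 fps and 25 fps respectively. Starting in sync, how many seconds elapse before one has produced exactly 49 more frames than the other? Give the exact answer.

49 seconds

The gap grows by |25 − 24| = 1 frame per second.
Time for a 49-frame gap: 49 ÷ (1) = 49 s.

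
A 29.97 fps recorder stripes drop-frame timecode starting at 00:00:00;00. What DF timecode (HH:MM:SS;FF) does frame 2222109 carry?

Each 10-minute DF block holds 10 × 60 × 30 − 9 × 2 = 17982 frames. 2222109 ÷ 17982 → 123 full blocks, remainder 10323.
Within the partial block the first minute is 1800 frames and each further minute 1798, so 5 further minute boundaries passed. Total skipped labels = 18 × 123 + 2 × 5 = 2224.
Non-drop label index = 2222109 + 2224 = 2224333; at 30 labels/s that is 20:35:44:13, i.e. DF 20:35:44;13.

20:35:44;13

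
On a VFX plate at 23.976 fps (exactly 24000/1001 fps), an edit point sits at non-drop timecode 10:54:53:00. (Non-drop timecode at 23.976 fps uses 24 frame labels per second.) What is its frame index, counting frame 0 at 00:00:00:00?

Total seconds to the label: (10 × 3600 + 54 × 60 + 53) = 39293.
Frame index = 39293 × 24 + 0 = 943032.

943032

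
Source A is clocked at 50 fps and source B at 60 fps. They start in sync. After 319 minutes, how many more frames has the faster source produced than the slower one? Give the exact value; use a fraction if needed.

319 min = 19140 s.
A emits 50 × 19140 = 957000 frames; B emits 60 × 19140 = 1148400.
Difference = 191400 frames; B is ahead of A.

191400 frames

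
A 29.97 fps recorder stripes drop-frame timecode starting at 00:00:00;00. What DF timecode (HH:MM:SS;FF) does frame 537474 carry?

04:58:53;22

Each 10-minute DF block holds 10 × 60 × 30 − 9 × 2 = 17982 frames. 537474 ÷ 17982 → 29 full blocks, remainder 15996.
Within the partial block the first minute is 1800 frames and each further minute 1798, so 8 further minute boundaries passed. Total skipped labels = 18 × 29 + 2 × 8 = 538.
Non-drop label index = 537474 + 538 = 538012; at 30 labels/s that is 04:58:53:22, i.e. DF 04:58:53;22.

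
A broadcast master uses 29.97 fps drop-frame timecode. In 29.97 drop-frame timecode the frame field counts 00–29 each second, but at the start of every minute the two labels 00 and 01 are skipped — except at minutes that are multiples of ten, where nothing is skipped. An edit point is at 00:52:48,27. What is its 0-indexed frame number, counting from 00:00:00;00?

As if non-drop at 30 labels/s: (0 × 3600 + 52 × 60 + 48) × 30 + 27 = 95067.
Minute boundaries passed: 52; those not divisible by 10: 52 − 5 = 47; dropped labels = 2 × 47 = 94.
Actual frame index = 95067 − 94 = 94973.

94973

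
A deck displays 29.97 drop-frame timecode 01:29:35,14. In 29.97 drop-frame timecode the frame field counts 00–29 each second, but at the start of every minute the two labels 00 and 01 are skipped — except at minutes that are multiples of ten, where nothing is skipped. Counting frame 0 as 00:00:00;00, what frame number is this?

As if non-drop at 30 labels/s: (1 × 3600 + 29 × 60 + 35) × 30 + 14 = 161264.
Minute boundaries passed: 89; those not divisible by 10: 89 − 8 = 81; dropped labels = 2 × 81 = 162.
Actual frame index = 161264 − 162 = 161102.

161102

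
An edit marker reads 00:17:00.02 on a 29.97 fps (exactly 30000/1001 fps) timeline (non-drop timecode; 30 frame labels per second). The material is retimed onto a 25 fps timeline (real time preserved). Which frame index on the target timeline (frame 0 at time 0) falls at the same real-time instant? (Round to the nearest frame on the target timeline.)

frame 25527

Source frame index: (0×3600 + 17×60 + 0) × 30 + 2 = 30602.
Real time: 30602 / (30000/1001) = 15316301/15000 s.
Target frame: (15316301/15000) × (25) = 15316301/600 ≈ 25527.168 → 25527.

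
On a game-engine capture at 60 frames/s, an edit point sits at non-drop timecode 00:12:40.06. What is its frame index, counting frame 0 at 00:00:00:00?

Total seconds to the label: (0 × 3600 + 12 × 60 + 40) = 760.
Frame index = 760 × 60 + 6 = 45606.

frame 45606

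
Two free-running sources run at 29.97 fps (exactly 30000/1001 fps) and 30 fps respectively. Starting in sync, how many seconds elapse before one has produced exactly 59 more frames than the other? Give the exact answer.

The gap grows by |30 − 30000/1001| = 30/1001 frames per second.
Time for a 59-frame gap: 59 ÷ (30/1001) = 59059/30 s.

59059/30 seconds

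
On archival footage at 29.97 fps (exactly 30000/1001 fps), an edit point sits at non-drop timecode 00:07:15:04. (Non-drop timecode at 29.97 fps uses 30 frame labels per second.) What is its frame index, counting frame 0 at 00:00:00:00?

Total seconds to the label: (0 × 3600 + 7 × 60 + 15) = 435.
Frame index = 435 × 30 + 4 = 13054.

frame 13054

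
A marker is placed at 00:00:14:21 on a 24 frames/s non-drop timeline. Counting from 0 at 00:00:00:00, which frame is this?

357

Total seconds to the label: (0 × 3600 + 0 × 60 + 14) = 14.
Frame index = 14 × 24 + 21 = 357.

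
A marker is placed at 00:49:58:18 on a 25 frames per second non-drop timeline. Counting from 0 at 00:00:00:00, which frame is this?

Total seconds to the label: (0 × 3600 + 49 × 60 + 58) = 2998.
Frame index = 2998 × 25 + 18 = 74968.

frame 74968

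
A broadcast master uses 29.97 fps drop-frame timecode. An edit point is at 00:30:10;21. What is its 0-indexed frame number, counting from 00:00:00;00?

54267

Complete 10-minute blocks: 3, each 17982 frames → 53946.
Remaining 0 whole minutes in the current block: 0 frames.
Within the current minute: 10 × 30 + 21 = 321. Total = 53946 + 0 + 321 = 54267.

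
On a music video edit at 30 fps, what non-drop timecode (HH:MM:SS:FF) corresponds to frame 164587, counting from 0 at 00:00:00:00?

164587 ÷ 30 = 5486 full seconds, remainder 7 frames.
5486 s = 1 h 31 min 26 s.
Timecode: 01:31:26:07.

01:31:26:07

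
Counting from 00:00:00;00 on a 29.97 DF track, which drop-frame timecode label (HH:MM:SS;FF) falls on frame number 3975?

00:02:12;19

Ten DF minutes hold 17982 frames, so frame 3975 lies in block 0 (frames 0–17981) with 3975 frames into that block.
The block's first minute is 1800 frames and the rest 1798 each; 3975 frames reaches minute 2, so 0 × 18 + 2 × 2 = 4 labels have been skipped so far.
Adding those back, label number 3975 + 4 = 3979 at 30 labels/s is 132 s + 19 f = 0 h 2 min 12 s frame 19, i.e. 00:02:12;19.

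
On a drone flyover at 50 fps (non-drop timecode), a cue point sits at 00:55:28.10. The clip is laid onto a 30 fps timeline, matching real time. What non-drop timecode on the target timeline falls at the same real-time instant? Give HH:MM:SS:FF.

Source frame index: (0×3600 + 55×60 + 28) × 50 + 10 = 166410.
Real time: 166410 / (50) = 16641/5 s.
Target frame: (16641/5) × (30) = 99846.
At 30 labels/s: frame 99846 → 00:55:28:06.

00:55:28:06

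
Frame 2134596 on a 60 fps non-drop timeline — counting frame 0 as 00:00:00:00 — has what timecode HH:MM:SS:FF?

09:52:56:36

2134596 ÷ 60 = 35576 full seconds, remainder 36 frames.
35576 s = 9 h 52 min 56 s.
Timecode: 09:52:56:36.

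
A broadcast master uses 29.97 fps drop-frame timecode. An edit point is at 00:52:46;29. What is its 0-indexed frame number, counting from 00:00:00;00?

As if non-drop at 30 labels/s: (0 × 3600 + 52 × 60 + 46) × 30 + 29 = 95009.
Minute boundaries passed: 52; those not divisible by 10: 52 − 5 = 47; dropped labels = 2 × 47 = 94.
Actual frame index = 95009 − 94 = 94915.

94915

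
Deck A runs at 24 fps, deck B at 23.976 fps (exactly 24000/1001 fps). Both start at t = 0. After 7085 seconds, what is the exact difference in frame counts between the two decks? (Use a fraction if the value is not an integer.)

A emits 24 × 7085 = 170040 frames; B emits 24000/1001 × 7085 = 13080000/77.
Difference = 13080/77 frames (≈ 169.8701); B is behind A.

13080/77 frames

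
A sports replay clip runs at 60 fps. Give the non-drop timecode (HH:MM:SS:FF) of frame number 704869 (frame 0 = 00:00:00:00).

704869 ÷ 60 = 11747 full seconds, remainder 49 frames.
11747 s = 3 h 15 min 47 s.
Timecode: 03:15:47:49.

03:15:47:49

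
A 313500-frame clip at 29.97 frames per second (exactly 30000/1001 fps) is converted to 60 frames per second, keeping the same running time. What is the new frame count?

627627 frames

Target frames = source frames × (target rate / source rate) = 313500 × (60)/(30000/1001) = 313500 × 1001/500 = 627627.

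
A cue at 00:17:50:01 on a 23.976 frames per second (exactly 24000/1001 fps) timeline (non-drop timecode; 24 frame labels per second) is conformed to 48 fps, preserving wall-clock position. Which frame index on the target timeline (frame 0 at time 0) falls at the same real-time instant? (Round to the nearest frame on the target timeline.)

Source frame index: (0×3600 + 17×60 + 50) × 24 + 1 = 25681.
Real time: 25681 / (24000/1001) = 25706681/24000 s.
Target frame: (25706681/24000) × (48) = 25706681/500 ≈ 51413.362 → 51413.

frame 51413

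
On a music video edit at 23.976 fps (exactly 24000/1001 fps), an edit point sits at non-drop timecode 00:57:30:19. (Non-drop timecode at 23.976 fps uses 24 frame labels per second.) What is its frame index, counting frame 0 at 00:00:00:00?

Total seconds to the label: (0 × 3600 + 57 × 60 + 30) = 3450.
Frame index = 3450 × 24 + 19 = 82819.

82819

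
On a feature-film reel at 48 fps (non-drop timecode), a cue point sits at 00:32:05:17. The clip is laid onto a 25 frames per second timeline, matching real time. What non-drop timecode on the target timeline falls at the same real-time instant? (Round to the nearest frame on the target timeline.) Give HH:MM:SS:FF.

Source frame index: (0×3600 + 32×60 + 5) × 48 + 17 = 92417.
Real time: 92417 / (48) = 92417/48 s.
Target frame: (92417/48) × (25) = 2310425/48 ≈ 48133.854 → 48134.
At 25 labels/s: frame 48134 → 00:32:05:09.

00:32:05:09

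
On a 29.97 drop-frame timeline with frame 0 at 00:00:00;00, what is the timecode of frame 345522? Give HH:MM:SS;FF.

Ten DF minutes hold 17982 frames, so frame 345522 lies in block 19 (frames 341658–359639) with 3864 frames into that block.
The block's first minute is 1800 frames and the rest 1798 each; 3864 frames reaches minute 2, so 19 × 18 + 2 × 2 = 346 labels have been skipped so far.
Adding those back, label number 345522 + 346 = 345868 at 30 labels/s is 11528 s + 28 f = 3 h 12 min 8 s frame 28, i.e. 03:12:08;28.

03:12:08;28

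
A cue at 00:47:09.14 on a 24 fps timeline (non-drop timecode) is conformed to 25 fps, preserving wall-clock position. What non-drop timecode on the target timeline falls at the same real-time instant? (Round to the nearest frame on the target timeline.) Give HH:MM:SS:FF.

00:47:09:15

Source frame index: (0×3600 + 47×60 + 9) × 24 + 14 = 67910.
Real time: 67910 / (24) = 33955/12 s.
Target frame: (33955/12) × (25) = 848875/12 ≈ 70739.583 → 70740.
At 25 labels/s: frame 70740 → 00:47:09:15.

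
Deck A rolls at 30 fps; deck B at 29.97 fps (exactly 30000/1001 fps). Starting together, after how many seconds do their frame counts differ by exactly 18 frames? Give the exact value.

600.6 seconds

The gap grows by |30000/1001 − 30| = 30/1001 frames per second.
Time for a 18-frame gap: 18 ÷ (30/1001) = 600.6 s.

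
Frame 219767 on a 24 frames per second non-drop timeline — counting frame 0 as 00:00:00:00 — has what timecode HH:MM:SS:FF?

02:32:36:23

219767 ÷ 24 = 9156 full seconds, remainder 23 frames.
9156 s = 2 h 32 min 36 s.
Timecode: 02:32:36:23.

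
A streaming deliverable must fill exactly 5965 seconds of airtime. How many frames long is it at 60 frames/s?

357900 frames

Frames = 5965 × 60 = 357900.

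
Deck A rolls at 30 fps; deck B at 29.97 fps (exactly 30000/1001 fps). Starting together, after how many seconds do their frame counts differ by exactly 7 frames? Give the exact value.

The gap grows by |30000/1001 − 30| = 30/1001 frames per second.
Time for a 7-frame gap: 7 ÷ (30/1001) = 7007/30 s.

7007/30 seconds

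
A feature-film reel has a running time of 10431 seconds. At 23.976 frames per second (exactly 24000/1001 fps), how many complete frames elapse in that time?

250093 frames

Frames = 10431 × 24000/1001 = 250344000/1001 ≈ 250093.9061.
Complete frames: 250093.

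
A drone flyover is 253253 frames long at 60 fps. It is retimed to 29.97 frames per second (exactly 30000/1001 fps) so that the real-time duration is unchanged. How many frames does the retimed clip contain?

126500 frames

Target frames = source frames × (target rate / source rate) = 253253 × (30000/1001)/(60) = 253253 × 500/1001 = 126500.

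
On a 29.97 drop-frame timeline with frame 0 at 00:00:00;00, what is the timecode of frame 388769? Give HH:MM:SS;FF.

03:36:11;29

Each 10-minute DF block holds 10 × 60 × 30 − 9 × 2 = 17982 frames. 388769 ÷ 17982 → 21 full blocks, remainder 11147.
Within the partial block the first minute is 1800 frames and each further minute 1798, so 6 further minute boundaries passed. Total skipped labels = 18 × 21 + 2 × 6 = 390.
Non-drop label index = 388769 + 390 = 389159; at 30 labels/s that is 03:36:11:29, i.e. DF 03:36:11;29.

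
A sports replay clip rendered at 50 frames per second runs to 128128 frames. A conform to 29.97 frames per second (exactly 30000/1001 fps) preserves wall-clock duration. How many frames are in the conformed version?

Target frames = source frames × (target rate / source rate) = 128128 × (30000/1001)/(50) = 128128 × 600/1001 = 76800.

76800 frames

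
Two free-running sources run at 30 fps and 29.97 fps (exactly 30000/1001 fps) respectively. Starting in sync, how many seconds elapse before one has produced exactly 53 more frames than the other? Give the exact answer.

The gap grows by |30000/1001 − 30| = 30/1001 frames per second.
Time for a 53-frame gap: 53 ÷ (30/1001) = 53053/30 s.

53053/30 seconds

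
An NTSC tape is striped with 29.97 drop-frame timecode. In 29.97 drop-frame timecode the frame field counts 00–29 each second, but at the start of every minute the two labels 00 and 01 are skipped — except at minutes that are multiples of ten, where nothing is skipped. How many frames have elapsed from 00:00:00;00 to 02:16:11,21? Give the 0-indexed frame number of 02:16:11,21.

Complete 10-minute blocks: 13, each 17982 frames → 233766.
Remaining 6 whole minutes in the current block: 1800 + 5 × 1798 = 10790 frames.
Within the current minute: 11 × 30 + 21 − 2 = 349 (labels ;00/;01 skipped at this minute). Total = 233766 + 10790 + 349 = 244905.

244905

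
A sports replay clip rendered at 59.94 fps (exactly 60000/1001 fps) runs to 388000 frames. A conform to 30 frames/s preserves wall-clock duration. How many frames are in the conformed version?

194194 frames

Target frames = source frames × (target rate / source rate) = 388000 × (30)/(60000/1001) = 388000 × 1001/2000 = 194194.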